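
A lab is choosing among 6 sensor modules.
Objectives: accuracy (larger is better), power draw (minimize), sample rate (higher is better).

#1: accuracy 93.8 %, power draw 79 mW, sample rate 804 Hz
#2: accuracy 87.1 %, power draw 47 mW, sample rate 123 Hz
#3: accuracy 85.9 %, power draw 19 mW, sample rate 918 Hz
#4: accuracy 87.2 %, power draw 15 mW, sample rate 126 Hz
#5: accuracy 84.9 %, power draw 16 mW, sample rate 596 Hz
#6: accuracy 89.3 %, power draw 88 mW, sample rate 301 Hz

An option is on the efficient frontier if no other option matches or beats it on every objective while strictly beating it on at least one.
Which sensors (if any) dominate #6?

#1: accuracy 93.8≥89.3, power draw 79≤88, sample rate 804≥301 — dominates #6.
Others (#2, #3, #4, #5) are each worse than #6 on at least one objective.

#1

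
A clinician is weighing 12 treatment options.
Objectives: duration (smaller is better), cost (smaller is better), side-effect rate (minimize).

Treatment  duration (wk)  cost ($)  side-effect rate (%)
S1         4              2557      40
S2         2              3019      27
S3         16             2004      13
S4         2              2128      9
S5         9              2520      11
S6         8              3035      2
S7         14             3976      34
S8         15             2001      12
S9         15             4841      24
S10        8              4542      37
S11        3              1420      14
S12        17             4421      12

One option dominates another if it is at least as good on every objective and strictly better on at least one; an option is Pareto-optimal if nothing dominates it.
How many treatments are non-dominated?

S1: dominated by S4 (duration 2≤4, cost 2128≤2557, side-effect rate 9≤40).
S2: dominated by S4 (duration 2≤2, cost 2128≤3019, side-effect rate 9≤27).
S3: dominated by S8 (duration 15≤16, cost 2001≤2004, side-effect rate 12≤13).
S4: not dominated.
S5: dominated by S4 (duration 2≤9, cost 2128≤2520, side-effect rate 9≤11).
S6: not dominated (best side-effect rate).
S7: dominated by S2 (duration 2≤14, cost 3019≤3976, side-effect rate 27≤34).
S8: not dominated.
S9: dominated by S4 (duration 2≤15, cost 2128≤4841, side-effect rate 9≤24).
S10: dominated by S2 (duration 2≤8, cost 3019≤4542, side-effect rate 27≤37).
S11: not dominated (best cost).
S12: dominated by S4 (duration 2≤17, cost 2128≤4421, side-effect rate 9≤12).
Pareto-optimal: S4, S6, S8, S11 → 4.

4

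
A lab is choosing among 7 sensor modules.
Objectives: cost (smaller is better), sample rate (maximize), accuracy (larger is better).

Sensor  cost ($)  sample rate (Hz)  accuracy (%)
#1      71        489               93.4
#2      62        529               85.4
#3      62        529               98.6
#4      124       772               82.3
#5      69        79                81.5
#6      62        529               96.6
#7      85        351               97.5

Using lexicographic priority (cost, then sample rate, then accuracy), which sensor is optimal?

First minimize cost: best is 62, kept {#2, #3, #6}.
Then maximize sample rate: best is 529, kept {#2, #3, #6}.
Then maximize accuracy: best is 98.6, kept {#3}.

#3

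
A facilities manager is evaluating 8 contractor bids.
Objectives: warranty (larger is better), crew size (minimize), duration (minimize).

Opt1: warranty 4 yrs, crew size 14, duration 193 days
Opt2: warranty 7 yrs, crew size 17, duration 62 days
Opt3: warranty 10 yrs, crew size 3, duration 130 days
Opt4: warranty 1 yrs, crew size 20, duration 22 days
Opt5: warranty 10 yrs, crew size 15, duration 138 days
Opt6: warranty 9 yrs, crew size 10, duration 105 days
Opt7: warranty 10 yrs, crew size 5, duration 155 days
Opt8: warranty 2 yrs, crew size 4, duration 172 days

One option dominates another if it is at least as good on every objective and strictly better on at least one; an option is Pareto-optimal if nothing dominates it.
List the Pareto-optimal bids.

Opt2, Opt3, Opt4, Opt6

Opt1: dominated by Opt3 (warranty 10≥4, crew size 3≤14, duration 130≤193).
Opt2: not dominated.
Opt3: not dominated (best crew size).
Opt4: not dominated (best duration).
Opt5: dominated by Opt3 (warranty 10≥10, crew size 3≤15, duration 130≤138).
Opt6: not dominated.
Opt7: dominated by Opt3 (warranty 10≥10, crew size 3≤5, duration 130≤155).
Opt8: dominated by Opt3 (warranty 10≥2, crew size 3≤4, duration 130≤172).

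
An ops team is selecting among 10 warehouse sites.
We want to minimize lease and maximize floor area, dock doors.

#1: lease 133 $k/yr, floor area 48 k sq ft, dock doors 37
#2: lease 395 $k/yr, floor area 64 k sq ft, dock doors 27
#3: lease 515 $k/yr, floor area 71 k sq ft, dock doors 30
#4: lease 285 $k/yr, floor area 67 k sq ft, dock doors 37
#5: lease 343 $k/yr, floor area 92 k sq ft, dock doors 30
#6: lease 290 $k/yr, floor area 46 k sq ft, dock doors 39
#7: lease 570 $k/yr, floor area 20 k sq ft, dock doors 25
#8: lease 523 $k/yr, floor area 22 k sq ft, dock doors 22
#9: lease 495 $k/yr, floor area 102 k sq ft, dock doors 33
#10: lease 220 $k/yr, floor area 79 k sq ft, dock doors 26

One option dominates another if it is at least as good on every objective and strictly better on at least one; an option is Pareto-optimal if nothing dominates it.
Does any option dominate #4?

#1: worse on floor area (48 vs 67).
#2: worse on lease (395 vs 285).
#3: worse on lease (515 vs 285).
#5: worse on lease (343 vs 285).
#6: worse on lease (290 vs 285).
#7: worse on lease (570 vs 285).
#8: worse on lease (523 vs 285).
#9: worse on lease (495 vs 285).
#10: worse on dock doors (26 vs 37).
No option is at least as good as #4 on every objective and strictly better on one.

No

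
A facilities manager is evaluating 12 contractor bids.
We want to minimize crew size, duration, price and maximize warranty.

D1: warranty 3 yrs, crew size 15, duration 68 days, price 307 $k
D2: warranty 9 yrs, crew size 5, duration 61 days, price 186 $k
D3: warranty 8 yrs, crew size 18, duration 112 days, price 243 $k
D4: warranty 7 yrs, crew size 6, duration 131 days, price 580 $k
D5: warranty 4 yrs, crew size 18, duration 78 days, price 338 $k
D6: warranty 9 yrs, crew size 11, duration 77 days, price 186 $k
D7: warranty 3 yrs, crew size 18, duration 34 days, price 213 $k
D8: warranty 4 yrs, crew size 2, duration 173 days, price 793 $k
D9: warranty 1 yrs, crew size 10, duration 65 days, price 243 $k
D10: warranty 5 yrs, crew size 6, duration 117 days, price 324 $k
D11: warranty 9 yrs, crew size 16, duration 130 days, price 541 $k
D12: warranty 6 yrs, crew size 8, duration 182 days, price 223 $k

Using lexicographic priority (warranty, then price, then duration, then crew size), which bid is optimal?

D2

First maximize warranty: best is 9, kept {D2, D6, D11}.
Then minimize price: best is 186, kept {D2, D6}.
Then minimize duration: best is 61, kept {D2}.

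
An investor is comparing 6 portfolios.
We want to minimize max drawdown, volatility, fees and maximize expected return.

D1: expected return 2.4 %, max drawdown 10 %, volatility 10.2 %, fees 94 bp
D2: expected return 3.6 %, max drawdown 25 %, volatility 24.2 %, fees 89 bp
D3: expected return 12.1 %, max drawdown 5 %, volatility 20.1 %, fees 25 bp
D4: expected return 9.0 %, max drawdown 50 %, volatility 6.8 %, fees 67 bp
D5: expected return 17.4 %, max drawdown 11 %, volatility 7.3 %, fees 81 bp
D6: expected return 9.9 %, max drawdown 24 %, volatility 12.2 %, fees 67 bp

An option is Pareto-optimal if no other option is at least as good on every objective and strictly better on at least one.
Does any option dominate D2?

D3 vs D2: expected return 12.1≥3.6, max drawdown 5≤25, volatility 20.1≤24.2, fees 25≤89 — D3 is at least as good on every objective and strictly better on at least one, so D3 dominates D2.

Yes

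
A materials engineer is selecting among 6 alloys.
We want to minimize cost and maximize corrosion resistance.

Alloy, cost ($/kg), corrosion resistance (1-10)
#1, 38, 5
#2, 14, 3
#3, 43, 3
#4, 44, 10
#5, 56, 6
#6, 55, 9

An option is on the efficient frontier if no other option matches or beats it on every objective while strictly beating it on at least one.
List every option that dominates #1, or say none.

#2: worse on corrosion resistance (3 vs 5).
#3: worse on cost (43 vs 38).
#4: worse on cost (44 vs 38).
#5: worse on cost (56 vs 38).
#6: worse on cost (55 vs 38).
No option dominates #1.

none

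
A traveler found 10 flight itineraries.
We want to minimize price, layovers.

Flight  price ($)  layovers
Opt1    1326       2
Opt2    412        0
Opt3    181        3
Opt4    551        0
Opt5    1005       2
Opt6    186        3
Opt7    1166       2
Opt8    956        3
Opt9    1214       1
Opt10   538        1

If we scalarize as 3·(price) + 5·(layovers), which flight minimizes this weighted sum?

Opt3

Opt1: 3·1326 + 5·2 = 3988
Opt2: 3·412 + 5·0 = 1236
Opt3: 3·181 + 5·3 = 558
Opt4: 3·551 + 5·0 = 1653
Opt5: 3·1005 + 5·2 = 3025
Opt6: 3·186 + 5·3 = 573
Opt7: 3·1166 + 5·2 = 3508
Opt8: 3·956 + 5·3 = 2883
Opt9: 3·1214 + 5·1 = 3647
Opt10: 3·538 + 5·1 = 1619
Lowest: Opt3 at 558.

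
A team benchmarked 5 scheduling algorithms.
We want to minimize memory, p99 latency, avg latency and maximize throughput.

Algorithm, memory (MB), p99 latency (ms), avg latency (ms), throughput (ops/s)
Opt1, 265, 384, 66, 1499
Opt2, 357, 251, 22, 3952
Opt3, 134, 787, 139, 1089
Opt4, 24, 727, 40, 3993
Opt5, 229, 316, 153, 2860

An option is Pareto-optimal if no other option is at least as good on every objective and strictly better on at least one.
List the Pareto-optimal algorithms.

Opt1: not dominated.
Opt2: not dominated (best p99 latency).
Opt3: dominated by Opt4 (memory 24≤134, p99 latency 727≤787, avg latency 40≤139, throughput 3993≥1089).
Opt4: not dominated (best memory).
Opt5: not dominated.

Opt1, Opt2, Opt4, Opt5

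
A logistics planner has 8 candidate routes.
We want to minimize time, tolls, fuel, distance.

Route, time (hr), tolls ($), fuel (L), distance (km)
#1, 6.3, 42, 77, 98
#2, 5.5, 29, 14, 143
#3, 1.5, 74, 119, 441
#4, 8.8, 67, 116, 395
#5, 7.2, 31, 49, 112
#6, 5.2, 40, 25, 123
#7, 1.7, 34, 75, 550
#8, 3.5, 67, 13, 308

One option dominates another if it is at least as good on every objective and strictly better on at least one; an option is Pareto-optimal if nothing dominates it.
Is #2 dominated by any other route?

No

#1: worse on time (6.3 vs 5.5).
#3: worse on tolls (74 vs 29).
#4: worse on time (8.8 vs 5.5).
#5: worse on time (7.2 vs 5.5).
#6: worse on tolls (40 vs 29).
#7: worse on tolls (34 vs 29).
#8: worse on tolls (67 vs 29).
No option is at least as good as #2 on every objective and strictly better on one.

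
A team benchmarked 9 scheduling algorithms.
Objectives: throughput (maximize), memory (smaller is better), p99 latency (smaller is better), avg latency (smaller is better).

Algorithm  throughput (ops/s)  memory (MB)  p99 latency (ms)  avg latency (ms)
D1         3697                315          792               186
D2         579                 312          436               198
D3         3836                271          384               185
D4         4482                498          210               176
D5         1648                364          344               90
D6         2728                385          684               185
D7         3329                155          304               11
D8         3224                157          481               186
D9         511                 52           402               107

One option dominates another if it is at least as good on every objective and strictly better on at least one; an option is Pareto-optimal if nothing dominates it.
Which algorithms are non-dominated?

D1: dominated by D3 (throughput 3836≥3697, memory 271≤315, p99 latency 384≤792, avg latency 185≤186).
D2: dominated by D3 (throughput 3836≥579, memory 271≤312, p99 latency 384≤436, avg latency 185≤198).
D3: not dominated.
D4: not dominated (best throughput).
D5: dominated by D7 (throughput 3329≥1648, memory 155≤364, p99 latency 304≤344, avg latency 11≤90).
D6: dominated by D3 (throughput 3836≥2728, memory 271≤385, p99 latency 384≤684, avg latency 185≤185).
D7: not dominated (best avg latency).
D8: dominated by D7 (throughput 3329≥3224, memory 155≤157, p99 latency 304≤481, avg latency 11≤186).
D9: not dominated (best memory).

D3, D4, D7, D9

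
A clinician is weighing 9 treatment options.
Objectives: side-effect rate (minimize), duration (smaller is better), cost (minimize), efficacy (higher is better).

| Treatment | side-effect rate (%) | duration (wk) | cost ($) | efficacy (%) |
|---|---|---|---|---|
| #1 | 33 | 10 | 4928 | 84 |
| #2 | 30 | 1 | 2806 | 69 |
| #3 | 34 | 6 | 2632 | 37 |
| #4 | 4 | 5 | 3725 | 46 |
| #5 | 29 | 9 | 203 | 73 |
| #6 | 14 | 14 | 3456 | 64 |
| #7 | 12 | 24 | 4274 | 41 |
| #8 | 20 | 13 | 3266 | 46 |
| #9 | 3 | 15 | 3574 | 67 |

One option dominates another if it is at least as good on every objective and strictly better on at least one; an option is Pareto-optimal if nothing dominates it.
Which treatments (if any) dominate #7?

#4, #9

#4: side-effect rate 4≤12, duration 5≤24, cost 3725≤4274, efficacy 46≥41 — dominates #7.
#9: side-effect rate 3≤12, duration 15≤24, cost 3574≤4274, efficacy 67≥41 — dominates #7.
Others (#1, #2, #3, #5, #6, #8) are each worse than #7 on at least one objective.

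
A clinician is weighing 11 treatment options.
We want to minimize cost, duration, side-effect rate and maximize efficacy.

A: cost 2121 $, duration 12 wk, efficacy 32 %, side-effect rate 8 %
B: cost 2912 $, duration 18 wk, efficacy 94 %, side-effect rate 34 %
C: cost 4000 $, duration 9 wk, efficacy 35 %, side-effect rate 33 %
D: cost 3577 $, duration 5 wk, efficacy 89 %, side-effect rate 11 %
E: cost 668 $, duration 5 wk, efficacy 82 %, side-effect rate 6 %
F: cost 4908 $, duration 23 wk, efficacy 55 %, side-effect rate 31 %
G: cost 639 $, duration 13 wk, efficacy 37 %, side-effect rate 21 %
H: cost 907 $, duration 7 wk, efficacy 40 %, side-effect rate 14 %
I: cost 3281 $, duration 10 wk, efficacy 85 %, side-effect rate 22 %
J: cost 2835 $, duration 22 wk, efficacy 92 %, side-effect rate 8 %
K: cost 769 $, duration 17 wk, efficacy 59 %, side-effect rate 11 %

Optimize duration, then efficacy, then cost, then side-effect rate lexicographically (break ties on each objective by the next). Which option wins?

First minimize duration: best is 5, kept {D, E}.
Then maximize efficacy: best is 89, kept {D}.

D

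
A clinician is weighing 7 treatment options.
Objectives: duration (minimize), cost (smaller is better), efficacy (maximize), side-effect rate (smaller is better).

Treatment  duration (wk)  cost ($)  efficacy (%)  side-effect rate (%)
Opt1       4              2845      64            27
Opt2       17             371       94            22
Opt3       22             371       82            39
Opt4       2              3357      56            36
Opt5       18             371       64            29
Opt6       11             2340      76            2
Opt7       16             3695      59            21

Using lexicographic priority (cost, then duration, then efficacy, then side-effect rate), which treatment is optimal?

First minimize cost: best is 371, kept {Opt2, Opt3, Opt5}.
Then minimize duration: best is 17, kept {Opt2}.

Opt2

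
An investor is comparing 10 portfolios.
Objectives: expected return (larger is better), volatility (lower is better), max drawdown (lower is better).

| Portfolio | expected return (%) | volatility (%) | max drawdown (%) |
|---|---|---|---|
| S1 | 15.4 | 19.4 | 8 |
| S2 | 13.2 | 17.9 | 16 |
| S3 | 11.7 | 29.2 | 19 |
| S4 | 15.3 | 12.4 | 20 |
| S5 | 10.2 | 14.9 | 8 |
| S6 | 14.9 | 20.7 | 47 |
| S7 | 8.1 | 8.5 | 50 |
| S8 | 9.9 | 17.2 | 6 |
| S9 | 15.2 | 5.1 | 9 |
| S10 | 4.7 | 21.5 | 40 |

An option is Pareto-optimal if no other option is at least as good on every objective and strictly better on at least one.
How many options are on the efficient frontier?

5

S1: not dominated (best expected return).
S2: dominated by S9 (expected return 15.2≥13.2, volatility 5.1≤17.9, max drawdown 9≤16).
S3: dominated by S1 (expected return 15.4≥11.7, volatility 19.4≤29.2, max drawdown 8≤19).
S4: not dominated.
S5: not dominated.
S6: dominated by S1 (expected return 15.4≥14.9, volatility 19.4≤20.7, max drawdown 8≤47).
S7: dominated by S9 (expected return 15.2≥8.1, volatility 5.1≤8.5, max drawdown 9≤50).
S8: not dominated (best max drawdown).
S9: not dominated (best volatility).
S10: dominated by S1 (expected return 15.4≥4.7, volatility 19.4≤21.5, max drawdown 8≤40).
Pareto-optimal: S1, S4, S5, S8, S9 → 5.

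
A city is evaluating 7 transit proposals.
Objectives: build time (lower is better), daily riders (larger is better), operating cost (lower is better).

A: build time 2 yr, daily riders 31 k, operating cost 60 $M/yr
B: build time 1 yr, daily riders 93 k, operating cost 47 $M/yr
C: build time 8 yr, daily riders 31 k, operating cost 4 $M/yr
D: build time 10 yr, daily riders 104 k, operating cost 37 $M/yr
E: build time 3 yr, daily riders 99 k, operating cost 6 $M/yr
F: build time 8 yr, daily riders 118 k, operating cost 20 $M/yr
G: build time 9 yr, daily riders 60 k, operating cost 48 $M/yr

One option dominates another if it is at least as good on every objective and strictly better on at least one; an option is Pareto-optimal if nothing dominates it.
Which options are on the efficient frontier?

B, C, E, F

A: dominated by B (build time 1≤2, daily riders 93≥31, operating cost 47≤60).
B: not dominated (best build time).
C: not dominated (best operating cost).
D: dominated by F (build time 8≤10, daily riders 118≥104, operating cost 20≤37).
E: not dominated.
F: not dominated (best daily riders).
G: dominated by B (build time 1≤9, daily riders 93≥60, operating cost 47≤48).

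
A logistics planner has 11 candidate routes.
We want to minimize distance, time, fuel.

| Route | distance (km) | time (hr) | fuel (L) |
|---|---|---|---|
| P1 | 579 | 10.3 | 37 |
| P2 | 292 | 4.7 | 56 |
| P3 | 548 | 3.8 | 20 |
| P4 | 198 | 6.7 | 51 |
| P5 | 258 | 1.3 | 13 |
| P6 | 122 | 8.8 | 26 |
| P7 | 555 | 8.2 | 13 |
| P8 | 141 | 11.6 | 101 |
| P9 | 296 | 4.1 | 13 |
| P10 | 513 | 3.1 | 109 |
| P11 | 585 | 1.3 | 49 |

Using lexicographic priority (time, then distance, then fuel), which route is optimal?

First minimize time: best is 1.3, kept {P5, P11}.
Then minimize distance: best is 258, kept {P5}.

P5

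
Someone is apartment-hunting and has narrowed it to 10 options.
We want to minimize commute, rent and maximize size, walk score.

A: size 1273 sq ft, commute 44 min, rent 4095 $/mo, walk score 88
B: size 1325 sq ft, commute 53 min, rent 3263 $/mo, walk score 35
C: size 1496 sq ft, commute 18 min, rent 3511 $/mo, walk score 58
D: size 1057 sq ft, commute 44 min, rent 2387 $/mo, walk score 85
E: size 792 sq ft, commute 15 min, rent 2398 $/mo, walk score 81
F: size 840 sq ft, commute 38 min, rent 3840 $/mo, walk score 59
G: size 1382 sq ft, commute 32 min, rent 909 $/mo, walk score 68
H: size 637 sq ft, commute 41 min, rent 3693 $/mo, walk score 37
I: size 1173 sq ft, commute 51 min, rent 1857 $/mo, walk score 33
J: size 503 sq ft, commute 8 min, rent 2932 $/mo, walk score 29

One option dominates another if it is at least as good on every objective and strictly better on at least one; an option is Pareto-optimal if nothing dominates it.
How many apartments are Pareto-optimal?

A: not dominated (best walk score).
B: dominated by G (size 1382≥1325, commute 32≤53, rent 909≤3263, walk score 68≥35).
C: not dominated (best size).
D: not dominated.
E: not dominated.
F: dominated by G (size 1382≥840, commute 32≤38, rent 909≤3840, walk score 68≥59).
G: not dominated (best rent).
H: dominated by C (size 1496≥637, commute 18≤41, rent 3511≤3693, walk score 58≥37).
I: dominated by G (size 1382≥1173, commute 32≤51, rent 909≤1857, walk score 68≥33).
J: not dominated (best commute).
Pareto-optimal: A, C, D, E, G, J → 6.

6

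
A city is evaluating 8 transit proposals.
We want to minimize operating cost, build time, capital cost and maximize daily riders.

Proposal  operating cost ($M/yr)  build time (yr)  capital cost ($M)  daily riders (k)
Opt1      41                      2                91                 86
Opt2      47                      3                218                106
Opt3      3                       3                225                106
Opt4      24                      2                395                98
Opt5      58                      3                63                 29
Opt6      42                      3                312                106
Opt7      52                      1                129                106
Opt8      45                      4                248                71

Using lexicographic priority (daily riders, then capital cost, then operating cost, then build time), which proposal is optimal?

Opt7

First maximize daily riders: best is 106, kept {Opt2, Opt3, Opt6, Opt7}.
Then minimize capital cost: best is 129, kept {Opt7}.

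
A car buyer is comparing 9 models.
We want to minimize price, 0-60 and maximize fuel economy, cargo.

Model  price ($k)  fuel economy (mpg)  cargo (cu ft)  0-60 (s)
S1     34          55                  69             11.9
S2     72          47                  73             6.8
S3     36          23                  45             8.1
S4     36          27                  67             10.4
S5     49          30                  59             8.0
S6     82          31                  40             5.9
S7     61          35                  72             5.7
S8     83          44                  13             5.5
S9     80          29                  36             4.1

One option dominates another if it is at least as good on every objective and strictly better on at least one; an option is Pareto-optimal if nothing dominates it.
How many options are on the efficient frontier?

S1: not dominated (best price).
S2: not dominated (best cargo).
S3: not dominated.
S4: not dominated.
S5: not dominated.
S6: dominated by S7 (price 61≤82, fuel economy 35≥31, cargo 72≥40, 0-60 5.7≤5.9).
S7: not dominated.
S8: not dominated.
S9: not dominated (best 0-60).
Pareto-optimal: S1, S2, S3, S4, S5, S7, S8, S9 → 8.

8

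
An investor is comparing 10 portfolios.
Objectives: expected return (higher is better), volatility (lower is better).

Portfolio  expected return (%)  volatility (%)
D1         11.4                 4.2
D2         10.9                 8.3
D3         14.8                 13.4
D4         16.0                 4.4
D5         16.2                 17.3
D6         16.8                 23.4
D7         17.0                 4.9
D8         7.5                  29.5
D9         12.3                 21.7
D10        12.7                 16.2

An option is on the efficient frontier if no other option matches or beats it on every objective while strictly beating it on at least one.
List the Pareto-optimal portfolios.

D1: not dominated (best volatility).
D2: dominated by D1 (expected return 11.4≥10.9, volatility 4.2≤8.3).
D3: dominated by D4 (expected return 16.0≥14.8, volatility 4.4≤13.4).
D4: not dominated.
D5: dominated by D7 (expected return 17.0≥16.2, volatility 4.9≤17.3).
D6: dominated by D7 (expected return 17.0≥16.8, volatility 4.9≤23.4).
D7: not dominated (best expected return).
D8: dominated by D1 (expected return 11.4≥7.5, volatility 4.2≤29.5).
D9: dominated by D3 (expected return 14.8≥12.3, volatility 13.4≤21.7).
D10: dominated by D3 (expected return 14.8≥12.7, volatility 13.4≤16.2).

D1, D4, D7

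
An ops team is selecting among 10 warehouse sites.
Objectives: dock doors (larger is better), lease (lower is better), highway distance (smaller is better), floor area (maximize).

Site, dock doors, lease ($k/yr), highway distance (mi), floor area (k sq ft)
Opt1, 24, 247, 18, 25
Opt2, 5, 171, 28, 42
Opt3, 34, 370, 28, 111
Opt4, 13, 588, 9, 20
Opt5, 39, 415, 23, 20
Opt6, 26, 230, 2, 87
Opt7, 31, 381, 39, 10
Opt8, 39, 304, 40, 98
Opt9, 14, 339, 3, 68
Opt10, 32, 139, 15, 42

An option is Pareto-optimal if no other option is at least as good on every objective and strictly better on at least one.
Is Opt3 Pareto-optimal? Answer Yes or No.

Yes

Opt1: worse on dock doors (24 vs 34).
Opt2: worse on dock doors (5 vs 34).
Opt4: worse on dock doors (13 vs 34).
Opt5: worse on lease (415 vs 370).
Opt6: worse on dock doors (26 vs 34).
Opt7: worse on dock doors (31 vs 34).
Opt8: worse on highway distance (40 vs 28).
Opt9: worse on dock doors (14 vs 34).
Opt10: worse on dock doors (32 vs 34).
No option is at least as good as Opt3 on every objective and strictly better on one.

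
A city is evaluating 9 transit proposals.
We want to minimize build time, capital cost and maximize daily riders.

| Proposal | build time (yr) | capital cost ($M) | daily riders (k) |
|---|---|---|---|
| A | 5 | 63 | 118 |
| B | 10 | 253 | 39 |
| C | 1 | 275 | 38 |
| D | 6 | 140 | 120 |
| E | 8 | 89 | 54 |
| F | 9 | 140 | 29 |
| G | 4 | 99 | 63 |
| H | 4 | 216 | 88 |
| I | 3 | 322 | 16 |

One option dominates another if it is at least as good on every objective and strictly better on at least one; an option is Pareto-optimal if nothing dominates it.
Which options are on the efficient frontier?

A: not dominated (best capital cost).
B: dominated by A (build time 5≤10, capital cost 63≤253, daily riders 118≥39).
C: not dominated (best build time).
D: not dominated (best daily riders).
E: dominated by A (build time 5≤8, capital cost 63≤89, daily riders 118≥54).
F: dominated by A (build time 5≤9, capital cost 63≤140, daily riders 118≥29).
G: not dominated.
H: not dominated.
I: dominated by C (build time 1≤3, capital cost 275≤322, daily riders 38≥16).

A, C, D, G, H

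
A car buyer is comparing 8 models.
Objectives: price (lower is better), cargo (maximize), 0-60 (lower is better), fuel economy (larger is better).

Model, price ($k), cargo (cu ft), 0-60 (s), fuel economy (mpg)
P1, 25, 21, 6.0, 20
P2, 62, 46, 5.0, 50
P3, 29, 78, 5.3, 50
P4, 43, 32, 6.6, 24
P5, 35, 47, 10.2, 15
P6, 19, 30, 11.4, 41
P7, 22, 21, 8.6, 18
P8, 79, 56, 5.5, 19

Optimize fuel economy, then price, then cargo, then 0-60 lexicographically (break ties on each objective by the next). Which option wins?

P3

First maximize fuel economy: best is 50, kept {P2, P3}.
Then minimize price: best is 29, kept {P3}.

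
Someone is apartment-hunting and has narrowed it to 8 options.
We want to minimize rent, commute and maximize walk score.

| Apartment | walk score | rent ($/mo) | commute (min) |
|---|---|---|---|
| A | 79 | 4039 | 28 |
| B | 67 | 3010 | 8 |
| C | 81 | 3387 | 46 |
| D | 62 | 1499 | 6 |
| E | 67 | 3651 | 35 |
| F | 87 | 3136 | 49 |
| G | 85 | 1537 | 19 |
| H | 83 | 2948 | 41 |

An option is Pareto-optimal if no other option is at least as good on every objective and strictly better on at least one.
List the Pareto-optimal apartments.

B, D, F, G

A: dominated by G (walk score 85≥79, rent 1537≤4039, commute 19≤28).
B: not dominated.
C: dominated by G (walk score 85≥81, rent 1537≤3387, commute 19≤46).
D: not dominated (best rent).
E: dominated by B (walk score 67≥67, rent 3010≤3651, commute 8≤35).
F: not dominated (best walk score).
G: not dominated.
H: dominated by G (walk score 85≥83, rent 1537≤2948, commute 19≤41).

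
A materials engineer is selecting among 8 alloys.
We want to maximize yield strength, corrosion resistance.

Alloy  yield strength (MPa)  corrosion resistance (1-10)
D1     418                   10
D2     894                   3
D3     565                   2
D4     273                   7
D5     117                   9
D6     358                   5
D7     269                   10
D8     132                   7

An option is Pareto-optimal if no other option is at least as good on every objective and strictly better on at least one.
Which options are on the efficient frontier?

D1, D2

D1: not dominated.
D2: not dominated (best yield strength).
D3: dominated by D2 (yield strength 894≥565, corrosion resistance 3≥2).
D4: dominated by D1 (yield strength 418≥273, corrosion resistance 10≥7).
D5: dominated by D1 (yield strength 418≥117, corrosion resistance 10≥9).
D6: dominated by D1 (yield strength 418≥358, corrosion resistance 10≥5).
D7: dominated by D1 (yield strength 418≥269, corrosion resistance 10≥10).
D8: dominated by D1 (yield strength 418≥132, corrosion resistance 10≥7).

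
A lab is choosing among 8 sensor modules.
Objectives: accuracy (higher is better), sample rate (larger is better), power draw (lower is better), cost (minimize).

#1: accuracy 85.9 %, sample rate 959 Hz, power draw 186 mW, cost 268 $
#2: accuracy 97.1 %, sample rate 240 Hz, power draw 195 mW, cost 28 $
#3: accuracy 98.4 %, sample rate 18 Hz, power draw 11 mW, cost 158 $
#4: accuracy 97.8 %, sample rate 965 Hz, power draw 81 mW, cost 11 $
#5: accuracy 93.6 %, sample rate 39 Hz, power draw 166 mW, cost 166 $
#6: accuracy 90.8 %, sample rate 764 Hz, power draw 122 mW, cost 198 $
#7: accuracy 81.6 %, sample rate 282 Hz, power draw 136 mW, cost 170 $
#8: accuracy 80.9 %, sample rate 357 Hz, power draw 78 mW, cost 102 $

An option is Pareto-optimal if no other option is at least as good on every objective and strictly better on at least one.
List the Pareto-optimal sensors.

#1: dominated by #4 (accuracy 97.8≥85.9, sample rate 965≥959, power draw 81≤186, cost 11≤268).
#2: dominated by #4 (accuracy 97.8≥97.1, sample rate 965≥240, power draw 81≤195, cost 11≤28).
#3: not dominated (best accuracy).
#4: not dominated (best sample rate).
#5: dominated by #4 (accuracy 97.8≥93.6, sample rate 965≥39, power draw 81≤166, cost 11≤166).
#6: dominated by #4 (accuracy 97.8≥90.8, sample rate 965≥764, power draw 81≤122, cost 11≤198).
#7: dominated by #4 (accuracy 97.8≥81.6, sample rate 965≥282, power draw 81≤136, cost 11≤170).
#8: not dominated.

#3, #4, #8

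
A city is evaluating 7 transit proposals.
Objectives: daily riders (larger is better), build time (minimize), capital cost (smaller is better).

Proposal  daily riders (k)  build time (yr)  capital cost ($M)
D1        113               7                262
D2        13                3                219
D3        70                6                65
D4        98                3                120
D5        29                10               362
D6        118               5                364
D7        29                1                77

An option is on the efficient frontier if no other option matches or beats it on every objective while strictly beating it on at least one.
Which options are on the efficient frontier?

D1: not dominated.
D2: dominated by D4 (daily riders 98≥13, build time 3≤3, capital cost 120≤219).
D3: not dominated (best capital cost).
D4: not dominated.
D5: dominated by D1 (daily riders 113≥29, build time 7≤10, capital cost 262≤362).
D6: not dominated (best daily riders).
D7: not dominated (best build time).

D1, D3, D4, D6, D7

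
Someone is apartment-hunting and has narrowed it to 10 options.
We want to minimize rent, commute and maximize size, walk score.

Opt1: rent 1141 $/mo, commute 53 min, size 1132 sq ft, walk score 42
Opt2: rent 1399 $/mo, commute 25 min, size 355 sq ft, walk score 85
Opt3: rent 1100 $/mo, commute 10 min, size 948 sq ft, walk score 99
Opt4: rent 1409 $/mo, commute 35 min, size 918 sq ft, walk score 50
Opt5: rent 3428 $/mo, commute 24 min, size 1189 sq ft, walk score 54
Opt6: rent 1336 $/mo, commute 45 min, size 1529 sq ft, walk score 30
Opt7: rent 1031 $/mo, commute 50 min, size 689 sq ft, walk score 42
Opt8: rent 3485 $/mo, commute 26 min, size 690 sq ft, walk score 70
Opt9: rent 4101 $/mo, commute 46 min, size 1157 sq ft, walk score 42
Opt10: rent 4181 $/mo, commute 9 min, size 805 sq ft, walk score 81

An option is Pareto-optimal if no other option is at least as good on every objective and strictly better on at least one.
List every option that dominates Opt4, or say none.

Opt3

Opt3: rent 1100≤1409, commute 10≤35, size 948≥918, walk score 99≥50 — dominates Opt4.
Others (Opt1, Opt2, Opt5, Opt6, Opt7, Opt8, Opt9, Opt10) are each worse than Opt4 on at least one objective.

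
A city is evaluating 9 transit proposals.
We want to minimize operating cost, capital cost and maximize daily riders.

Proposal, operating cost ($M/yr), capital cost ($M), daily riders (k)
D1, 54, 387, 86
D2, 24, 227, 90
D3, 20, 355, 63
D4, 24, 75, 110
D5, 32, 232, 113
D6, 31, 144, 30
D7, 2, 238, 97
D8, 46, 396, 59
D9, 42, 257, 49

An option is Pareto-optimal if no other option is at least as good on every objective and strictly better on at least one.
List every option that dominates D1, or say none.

D2: operating cost 24≤54, capital cost 227≤387, daily riders 90≥86 — dominates D1.
D4: operating cost 24≤54, capital cost 75≤387, daily riders 110≥86 — dominates D1.
D5: operating cost 32≤54, capital cost 232≤387, daily riders 113≥86 — dominates D1.
D7: operating cost 2≤54, capital cost 238≤387, daily riders 97≥86 — dominates D1.
Others (D3, D6, D8, D9) are each worse than D1 on at least one objective.

D2, D4, D5, D7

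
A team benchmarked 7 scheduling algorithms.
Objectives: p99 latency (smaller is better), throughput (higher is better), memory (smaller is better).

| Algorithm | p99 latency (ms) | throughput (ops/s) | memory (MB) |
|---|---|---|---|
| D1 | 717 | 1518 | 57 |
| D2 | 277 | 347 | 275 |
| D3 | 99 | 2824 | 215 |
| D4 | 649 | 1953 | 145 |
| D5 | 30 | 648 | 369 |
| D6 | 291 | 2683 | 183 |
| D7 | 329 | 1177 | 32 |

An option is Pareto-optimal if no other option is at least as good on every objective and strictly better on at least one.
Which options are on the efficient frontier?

D1: not dominated.
D2: dominated by D3 (p99 latency 99≤277, throughput 2824≥347, memory 215≤275).
D3: not dominated (best throughput).
D4: not dominated.
D5: not dominated (best p99 latency).
D6: not dominated.
D7: not dominated (best memory).

D1, D3, D4, D5, D6, D7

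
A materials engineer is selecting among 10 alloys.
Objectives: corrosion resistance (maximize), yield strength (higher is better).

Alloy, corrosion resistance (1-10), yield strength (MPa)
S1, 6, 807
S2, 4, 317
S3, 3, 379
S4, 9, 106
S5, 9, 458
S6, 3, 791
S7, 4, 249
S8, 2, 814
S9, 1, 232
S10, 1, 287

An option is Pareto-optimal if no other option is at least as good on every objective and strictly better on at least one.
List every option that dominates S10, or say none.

S1: corrosion resistance 6≥1, yield strength 807≥287 — dominates S10.
S2: corrosion resistance 4≥1, yield strength 317≥287 — dominates S10.
S3: corrosion resistance 3≥1, yield strength 379≥287 — dominates S10.
S5: corrosion resistance 9≥1, yield strength 458≥287 — dominates S10.
S6: corrosion resistance 3≥1, yield strength 791≥287 — dominates S10.
S8: corrosion resistance 2≥1, yield strength 814≥287 — dominates S10.
Others (S4, S7, S9) are each worse than S10 on at least one objective.

S1, S2, S3, S5, S6, S8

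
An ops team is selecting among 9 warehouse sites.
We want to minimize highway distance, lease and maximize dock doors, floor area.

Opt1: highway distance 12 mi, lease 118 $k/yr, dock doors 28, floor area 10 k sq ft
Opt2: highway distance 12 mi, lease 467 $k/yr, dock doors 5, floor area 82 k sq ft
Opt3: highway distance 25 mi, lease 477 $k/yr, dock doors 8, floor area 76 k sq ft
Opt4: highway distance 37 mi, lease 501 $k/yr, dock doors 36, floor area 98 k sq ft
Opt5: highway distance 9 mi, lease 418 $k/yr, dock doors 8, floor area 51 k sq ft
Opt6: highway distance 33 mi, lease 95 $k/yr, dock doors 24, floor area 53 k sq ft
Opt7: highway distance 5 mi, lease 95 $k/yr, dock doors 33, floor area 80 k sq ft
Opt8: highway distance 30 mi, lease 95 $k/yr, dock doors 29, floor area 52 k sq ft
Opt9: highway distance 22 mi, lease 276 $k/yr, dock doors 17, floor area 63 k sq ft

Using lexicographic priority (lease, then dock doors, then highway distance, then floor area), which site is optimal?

First minimize lease: best is 95, kept {Opt6, Opt7, Opt8}.
Then maximize dock doors: best is 33, kept {Opt7}.

Opt7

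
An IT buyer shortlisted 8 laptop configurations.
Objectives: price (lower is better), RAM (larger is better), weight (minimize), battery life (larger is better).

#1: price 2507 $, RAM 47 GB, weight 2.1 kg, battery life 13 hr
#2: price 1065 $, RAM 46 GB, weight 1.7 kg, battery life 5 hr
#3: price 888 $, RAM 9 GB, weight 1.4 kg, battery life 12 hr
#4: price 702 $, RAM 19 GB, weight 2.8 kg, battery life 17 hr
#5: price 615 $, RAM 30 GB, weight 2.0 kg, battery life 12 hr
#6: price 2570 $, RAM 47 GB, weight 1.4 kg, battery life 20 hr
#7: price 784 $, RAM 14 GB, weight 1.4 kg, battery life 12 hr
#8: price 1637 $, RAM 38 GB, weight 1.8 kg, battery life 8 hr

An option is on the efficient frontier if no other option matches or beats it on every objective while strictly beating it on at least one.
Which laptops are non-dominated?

#1, #2, #4, #5, #6, #7, #8

#1: not dominated.
#2: not dominated.
#3: dominated by #7 (price 784≤888, RAM 14≥9, weight 1.4≤1.4, battery life 12≥12).
#4: not dominated.
#5: not dominated (best price).
#6: not dominated (best battery life).
#7: not dominated.
#8: not dominated.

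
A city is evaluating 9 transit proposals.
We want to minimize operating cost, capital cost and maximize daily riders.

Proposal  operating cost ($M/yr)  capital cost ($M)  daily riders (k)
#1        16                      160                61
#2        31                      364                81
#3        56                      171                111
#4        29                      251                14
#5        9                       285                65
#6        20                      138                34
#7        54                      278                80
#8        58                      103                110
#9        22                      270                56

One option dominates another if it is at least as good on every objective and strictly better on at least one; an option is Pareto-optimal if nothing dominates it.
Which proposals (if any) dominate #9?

#1: operating cost 16≤22, capital cost 160≤270, daily riders 61≥56 — dominates #9.
Others (#2, #3, #4, #5, #6, #7, #8) are each worse than #9 on at least one objective.

#1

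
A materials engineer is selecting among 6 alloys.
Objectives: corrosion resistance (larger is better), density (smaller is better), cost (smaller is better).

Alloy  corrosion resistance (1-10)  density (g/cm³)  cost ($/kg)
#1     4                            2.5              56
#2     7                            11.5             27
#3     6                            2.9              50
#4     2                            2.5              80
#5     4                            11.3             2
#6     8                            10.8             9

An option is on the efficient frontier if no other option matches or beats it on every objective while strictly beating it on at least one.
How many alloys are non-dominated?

4

#1: not dominated.
#2: dominated by #6 (corrosion resistance 8≥7, density 10.8≤11.5, cost 9≤27).
#3: not dominated.
#4: dominated by #1 (corrosion resistance 4≥2, density 2.5≤2.5, cost 56≤80).
#5: not dominated (best cost).
#6: not dominated (best corrosion resistance).
Pareto-optimal: #1, #3, #5, #6 → 4.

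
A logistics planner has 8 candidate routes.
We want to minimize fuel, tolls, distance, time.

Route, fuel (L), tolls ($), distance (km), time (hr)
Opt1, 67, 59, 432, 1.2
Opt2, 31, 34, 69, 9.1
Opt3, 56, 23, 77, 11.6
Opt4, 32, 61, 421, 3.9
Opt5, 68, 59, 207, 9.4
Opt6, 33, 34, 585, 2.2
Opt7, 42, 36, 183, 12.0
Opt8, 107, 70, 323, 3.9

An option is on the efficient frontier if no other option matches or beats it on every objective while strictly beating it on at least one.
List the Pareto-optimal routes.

Opt1: not dominated (best time).
Opt2: not dominated (best fuel).
Opt3: not dominated (best tolls).
Opt4: not dominated.
Opt5: dominated by Opt2 (fuel 31≤68, tolls 34≤59, distance 69≤207, time 9.1≤9.4).
Opt6: not dominated.
Opt7: dominated by Opt2 (fuel 31≤42, tolls 34≤36, distance 69≤183, time 9.1≤12.0).
Opt8: not dominated.

Opt1, Opt2, Opt3, Opt4, Opt6, Opt8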